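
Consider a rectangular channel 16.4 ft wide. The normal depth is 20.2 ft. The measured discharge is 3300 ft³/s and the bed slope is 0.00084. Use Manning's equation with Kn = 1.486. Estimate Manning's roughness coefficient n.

n = 0.014

Flow area A = b·y = 16.4 × 20.2 = 331.3 ft². Wetted perimeter P = b + 2y = 16.4 + 2×20.2 = 56.8 ft.
Hydraulic radius R = A/P = 331.3/56.8 = 5.832 ft.
Rearranging Manning's equation: n = (1.486/Q) A R^(2/3) S^(1/2) = (1.486/3300) × 331.3 × 5.832^(2/3) × √0.00084 = 0.014.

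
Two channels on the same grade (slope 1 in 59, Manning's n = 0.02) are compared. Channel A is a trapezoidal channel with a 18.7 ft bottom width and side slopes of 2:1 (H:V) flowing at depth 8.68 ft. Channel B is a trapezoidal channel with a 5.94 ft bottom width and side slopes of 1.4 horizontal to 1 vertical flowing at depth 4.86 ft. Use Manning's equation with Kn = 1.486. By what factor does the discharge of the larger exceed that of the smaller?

Channel A: With bottom width b = 18.7 ft and side slope z = 2: A = (b + zy)y = (18.7 + 2×8.68)×8.68 = 313 ft²; P = b + 2y√(1+z²) = 18.7 + 2×8.68×2.236 = 57.52 ft. Hydraulic radius R = A/P = 313/57.52 = 5.442 ft. Q_A = (1.486/0.02)·313·5.442^(2/3)·√0.01695 = 9367 ft³/s.
Channel B: With bottom width b = 5.94 ft and side slope z = 1.4: A = (b + zy)y = (5.94 + 1.4×4.86)×4.86 = 61.94 ft²; P = b + 2y√(1+z²) = 5.94 + 2×4.86×1.72 = 22.66 ft. Hydraulic radius R = A/P = 61.94/22.66 = 2.733 ft. Q_B = (1.486/0.02)·61.94·2.733^(2/3)·√0.01695 = 1171 ft³/s.
The larger discharge is 9367 ft³/s and the smaller is 1171 ft³/s; the ratio is 8.

8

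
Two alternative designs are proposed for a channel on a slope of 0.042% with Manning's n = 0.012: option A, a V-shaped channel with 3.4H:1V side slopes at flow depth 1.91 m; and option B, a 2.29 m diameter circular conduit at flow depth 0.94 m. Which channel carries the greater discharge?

channel A

Channel A: For a triangular section with side slope z = 3.4: A = zy² = 3.4×1.91² = 12.4 m²; P = 2y√(1+z²) = 2×1.91×3.544 = 13.54 m. Hydraulic radius R = A/P = 12.4/13.54 = 0.9162 m. Q_A = (1/0.012)·12.4·0.9162^(2/3)·√0.00042 = 19.98 m³/s.
Channel B: For a circular section of diameter D = 2.29 m at depth y = 0.94 m, the central angle is θ = 2 arccos(1 − 2y/D) = 2.782 rad. Then A = (D²/8)(θ − sin θ) = 1.592 m² and P = Dθ/2 = 3.185 m. Hydraulic radius R = A/P = 1.592/3.185 = 0.5 m. Q_B = (1/0.012)·1.592·0.5^(2/3)·√0.00042 = 1.713 m³/s.
Q_A = 19.98 m³/s vs Q_B = 1.713 m³/s, so channel A carries more.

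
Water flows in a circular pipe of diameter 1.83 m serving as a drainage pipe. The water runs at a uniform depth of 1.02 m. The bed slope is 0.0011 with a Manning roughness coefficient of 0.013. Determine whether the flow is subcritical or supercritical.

subcritical

For a circular section of diameter D = 1.83 m at depth y = 1.02 m, the central angle is θ = 2 arccos(1 − 2y/D) = 3.372 rad. Then A = (D²/8)(θ − sin θ) = 1.507 m² and P = Dθ/2 = 3.085 m.
Hydraulic radius R = A/P = 1.507/3.085 = 0.4884 m.
V = (1/n) R^(2/3) √S = (1/0.013) × 0.4884^(2/3) × √0.0011 = 1.582 m/s. Hydraulic depth D_h = A/T = 1.507/1.818 = 0.8289 m.
Froude number Fr = V/√(g·D_h) = 1.582/√(9.81×0.8289) = 0.555, which is less than 1, so the flow is subcritical.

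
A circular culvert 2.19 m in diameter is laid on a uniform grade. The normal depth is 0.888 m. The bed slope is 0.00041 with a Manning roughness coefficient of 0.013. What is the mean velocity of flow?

V = 0.947 m/s

For a circular section of diameter D = 2.19 m at depth y = 0.888 m, the central angle is θ = 2 arccos(1 − 2y/D) = 2.761 rad. Then A = (D²/8)(θ − sin θ) = 1.433 m² and P = Dθ/2 = 3.024 m.
Hydraulic radius R = A/P = 1.433/3.024 = 0.4739 m.
From Manning's equation, V = (1/n) R^(2/3) S^(1/2) = (1/0.013) × 0.4739^(2/3) × 0.00041^(1/2) = 0.947 m/s.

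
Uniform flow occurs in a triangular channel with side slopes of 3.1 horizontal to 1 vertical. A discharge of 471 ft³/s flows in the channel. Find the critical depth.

y_c = 4.28 ft

At critical depth, Q² T / (g A³) = 1, i.e. A³/T = Q²/g = 471²/32.2 = 6889.
Try y = 4.93 ft: A³/T = 13990 — high.
Try y = 3.68 ft: A³/T = 3243 — low.
Try y = 4.28 ft: A³/T = 6901 — matches.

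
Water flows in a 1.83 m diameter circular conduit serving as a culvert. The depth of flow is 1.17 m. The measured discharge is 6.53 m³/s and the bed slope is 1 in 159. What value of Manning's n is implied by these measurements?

For a circular section of diameter D = 1.83 m at depth y = 1.17 m, the central angle is θ = 2 arccos(1 − 2y/D) = 3.706 rad. Then A = (D²/8)(θ − sin θ) = 1.776 m² and P = Dθ/2 = 3.391 m.
Hydraulic radius R = A/P = 1.776/3.391 = 0.5236 m.
Rearranging Manning's equation: n = (1/Q) A R^(2/3) S^(1/2) = (1/6.53) × 1.776 × 0.5236^(2/3) × √0.006289 = 0.014.

n = 0.014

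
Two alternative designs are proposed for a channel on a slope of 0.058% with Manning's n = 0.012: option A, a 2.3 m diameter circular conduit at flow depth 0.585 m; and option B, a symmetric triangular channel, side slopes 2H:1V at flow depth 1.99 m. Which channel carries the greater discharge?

Channel A: For a circular section of diameter D = 2.3 m at depth y = 0.585 m, the central angle is θ = 2 arccos(1 − 2y/D) = 2.114 rad. Then A = (D²/8)(θ − sin θ) = 0.8322 m² and P = Dθ/2 = 2.432 m. Hydraulic radius R = A/P = 0.8322/2.432 = 0.3423 m. Q_A = (1/0.012)·0.8322·0.3423^(2/3)·√0.00058 = 0.8172 m³/s.
Channel B: For a triangular section with side slope z = 2: A = zy² = 2×1.99² = 7.92 m²; P = 2y√(1+z²) = 2×1.99×2.236 = 8.9 m. Hydraulic radius R = A/P = 7.92/8.9 = 0.89 m. Q_B = (1/0.012)·7.92·0.89^(2/3)·√0.00058 = 14.71 m³/s.
Q_A = 0.8172 m³/s vs Q_B = 14.71 m³/s, so channel B carries more.

channel B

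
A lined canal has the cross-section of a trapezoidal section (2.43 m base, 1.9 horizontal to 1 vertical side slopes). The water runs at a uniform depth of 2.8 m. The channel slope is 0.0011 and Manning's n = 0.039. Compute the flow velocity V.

With bottom width b = 2.43 m and side slope z = 1.9: A = (b + zy)y = (2.43 + 1.9×2.8)×2.8 = 21.7 m²; P = b + 2y√(1+z²) = 2.43 + 2×2.8×2.147 = 14.45 m.
Hydraulic radius R = A/P = 21.7/14.45 = 1.501 m.
From Manning's equation, V = (1/n) R^(2/3) S^(1/2) = (1/0.039) × 1.501^(2/3) × 0.0011^(1/2) = 1.12 m/s.

V = 1.12 m/s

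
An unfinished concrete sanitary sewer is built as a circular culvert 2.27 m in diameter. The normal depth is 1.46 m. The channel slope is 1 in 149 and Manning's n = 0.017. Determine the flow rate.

For a circular section of diameter D = 2.27 m at depth y = 1.46 m, the central angle is θ = 2 arccos(1 − 2y/D) = 3.722 rad. Then A = (D²/8)(θ − sin θ) = 2.751 m² and P = Dθ/2 = 4.225 m.
Hydraulic radius R = A/P = 2.751/4.225 = 0.6512 m.
Manning's equation: Q = (1/n) A R^(2/3) S^(1/2) = (1/0.017) × 2.751 × 0.6512^(2/3) × 0.006711^(1/2) = 9.96 m³/s.

Q = 9.96 m³/s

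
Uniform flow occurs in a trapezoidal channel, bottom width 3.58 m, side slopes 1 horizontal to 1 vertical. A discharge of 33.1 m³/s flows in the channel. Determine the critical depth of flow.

At critical depth, Q² T / (g A³) = 1, i.e. A³/T = Q²/g = 33.1²/9.81 = 111.7.
At y = 1.24 m: A³/T = 35.23 — low.
At y = 1.88 m: A³/T = 147.4 — high.
At y = 1.74 m: A³/T = 112.4 — matches.

y_c = 1.74 m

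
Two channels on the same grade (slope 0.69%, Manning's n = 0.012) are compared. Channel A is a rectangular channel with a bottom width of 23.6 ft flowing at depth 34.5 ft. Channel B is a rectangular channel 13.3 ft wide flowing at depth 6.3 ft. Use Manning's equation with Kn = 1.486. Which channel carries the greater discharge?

Channel A: Flow area A = b·y = 23.6 × 34.5 = 814.2 ft². Wetted perimeter P = b + 2y = 23.6 + 2×34.5 = 92.6 ft. Hydraulic radius R = A/P = 814.2/92.6 = 8.793 ft. Q_A = (1.486/0.012)·814.2·8.793^(2/3)·√0.0069 = 35680 ft³/s.
Channel B: Flow area A = b·y = 13.3 × 6.3 = 83.79 ft². Wetted perimeter P = b + 2y = 13.3 + 2×6.3 = 25.9 ft. Hydraulic radius R = A/P = 83.79/25.9 = 3.235 ft. Q_B = (1.486/0.012)·83.79·3.235^(2/3)·√0.0069 = 1885 ft³/s.
Q_A = 35680 ft³/s vs Q_B = 1885 ft³/s, so channel A carries more.

channel A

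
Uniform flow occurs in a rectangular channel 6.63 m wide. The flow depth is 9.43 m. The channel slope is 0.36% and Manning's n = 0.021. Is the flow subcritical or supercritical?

subcritical

Flow area A = b·y = 6.63 × 9.43 = 62.52 m². Wetted perimeter P = b + 2y = 6.63 + 2×9.43 = 25.49 m.
Hydraulic radius R = A/P = 62.52/25.49 = 2.453 m.
V = (1/n) R^(2/3) √S = (1/0.021) × 2.453^(2/3) × √0.0036 = 5.196 m/s. Hydraulic depth D_h = A/T = 62.52/6.63 = 9.43 m.
Froude number Fr = V/√(g·D_h) = 5.196/√(9.81×9.43) = 0.54, which is less than 1, so the flow is subcritical.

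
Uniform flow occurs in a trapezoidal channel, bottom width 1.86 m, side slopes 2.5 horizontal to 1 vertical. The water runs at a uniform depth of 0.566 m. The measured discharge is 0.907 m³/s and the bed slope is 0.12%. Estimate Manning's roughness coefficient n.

With bottom width b = 1.86 m and side slope z = 2.5: A = (b + zy)y = (1.86 + 2.5×0.566)×0.566 = 1.854 m²; P = b + 2y√(1+z²) = 1.86 + 2×0.566×2.693 = 4.908 m.
Hydraulic radius R = A/P = 1.854/4.908 = 0.3777 m.
Rearranging Manning's equation: n = (1/Q) A R^(2/3) S^(1/2) = (1/0.907) × 1.854 × 0.3777^(2/3) × √0.0012 = 0.037.

n = 0.037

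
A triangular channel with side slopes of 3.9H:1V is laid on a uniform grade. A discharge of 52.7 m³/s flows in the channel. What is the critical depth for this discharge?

At critical depth, Q² T / (g A³) = 1, i.e. A³/T = Q²/g = 52.7²/9.81 = 283.1.
Trying y = 1.44 m: A³/T = 47.09 — short.
Trying y = 2.49 m: A³/T = 727.9 — over.
Trying y = 2.06 m: A³/T = 282.1 — matches.

y_c = 2.06 m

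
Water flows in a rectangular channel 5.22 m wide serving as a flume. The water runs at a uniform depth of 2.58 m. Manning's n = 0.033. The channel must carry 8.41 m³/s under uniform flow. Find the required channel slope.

Flow area A = b·y = 5.22 × 2.58 = 13.47 m². Wetted perimeter P = b + 2y = 5.22 + 2×2.58 = 10.38 m.
Hydraulic radius R = A/P = 13.47/10.38 = 1.297 m.
From Manning's equation, S = [nQ / (1 A R^(2/3))]² = [0.033 × 8.41 / (1 × 13.47 × 1.297^(2/3))]² = 0.0003.

S = 0.0003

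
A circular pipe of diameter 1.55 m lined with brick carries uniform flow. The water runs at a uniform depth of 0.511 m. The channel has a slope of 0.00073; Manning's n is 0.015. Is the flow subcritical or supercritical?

subcritical

For a circular section of diameter D = 1.55 m at depth y = 0.511 m, the central angle is θ = 2 arccos(1 − 2y/D) = 2.446 rad. Then A = (D²/8)(θ − sin θ) = 0.5423 m² and P = Dθ/2 = 1.896 m.
Hydraulic radius R = A/P = 0.5423/1.896 = 0.286 m.
V = (1/n) R^(2/3) √S = (1/0.015) × 0.286^(2/3) × √0.00073 = 0.782 m/s. Hydraulic depth D_h = A/T = 0.5423/1.457 = 0.3721 m.
Froude number Fr = V/√(g·D_h) = 0.782/√(9.81×0.3721) = 0.409, which is less than 1, so the flow is subcritical.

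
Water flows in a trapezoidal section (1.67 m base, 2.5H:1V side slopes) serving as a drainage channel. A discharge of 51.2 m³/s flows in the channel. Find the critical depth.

y_c = 2.13 m

At critical depth, Q² T / (g A³) = 1, i.e. A³/T = Q²/g = 51.2²/9.81 = 267.2.
At y = 2.52 m: A³/T = 567.7 — over.
At y = 1.52 m: A³/T = 62 — short.
At y = 2.13 m: A³/T = 268.5 — ≈ 267.2.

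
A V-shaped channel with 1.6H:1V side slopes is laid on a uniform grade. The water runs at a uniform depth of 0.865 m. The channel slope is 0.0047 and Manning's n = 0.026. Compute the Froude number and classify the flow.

For a triangular section with side slope z = 1.6: A = zy² = 1.6×0.865² = 1.197 m²; P = 2y√(1+z²) = 2×0.865×1.887 = 3.264 m.
Hydraulic radius R = A/P = 1.197/3.264 = 0.3668 m.
V = (1/n) R^(2/3) √S = (1/0.026) × 0.3668^(2/3) × √0.0047 = 1.351 m/s. Hydraulic depth D_h = A/T = 1.197/2.768 = 0.4325 m.
Froude number Fr = V/√(g·D_h) = 1.351/√(9.81×0.4325) = 0.656, which is less than 1, so the flow is subcritical.

subcritical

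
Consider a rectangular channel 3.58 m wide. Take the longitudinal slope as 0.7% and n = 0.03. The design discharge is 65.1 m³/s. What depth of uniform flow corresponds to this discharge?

Manning's equation rearranged: A R^(2/3) = nQ / (1·√S) = 0.03 × 65.1 / (√0.007) = 23.34.
Trying y = 4.26 m: A R^(2/3) = 17.79 — too small.
Trying y = 6.68 m: A R^(2/3) = 30.09 — too large.
Trying y = 5.36 m: A R^(2/3) = 23.34 — ≈ 23.34.

y_n = 5.36 m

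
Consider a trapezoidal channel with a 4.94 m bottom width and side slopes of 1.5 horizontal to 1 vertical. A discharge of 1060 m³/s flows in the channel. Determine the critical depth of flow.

At critical depth, Q² T / (g A³) = 1, i.e. A³/T = Q²/g = 1060²/9.81 = 114500.
At y = 10.8 m: A³/T = 318700 — too large.
At y = 7.15 m: A³/T = 53240 — too small.
At y = 8.55 m: A³/T = 114600 — close enough.

y_c = 8.55 m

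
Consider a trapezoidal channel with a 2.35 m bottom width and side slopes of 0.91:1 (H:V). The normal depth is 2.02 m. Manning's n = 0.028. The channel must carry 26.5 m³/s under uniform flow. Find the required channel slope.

S = 0.00692

With bottom width b = 2.35 m and side slope z = 0.91: A = (b + zy)y = (2.35 + 0.91×2.02)×2.02 = 8.46 m²; P = b + 2y√(1+z²) = 2.35 + 2×2.02×1.352 = 7.812 m.
Hydraulic radius R = A/P = 8.46/7.812 = 1.083 m.
From Manning's equation, S = [nQ / (1 A R^(2/3))]² = [0.028 × 26.5 / (1 × 8.46 × 1.083^(2/3))]² = 0.00692.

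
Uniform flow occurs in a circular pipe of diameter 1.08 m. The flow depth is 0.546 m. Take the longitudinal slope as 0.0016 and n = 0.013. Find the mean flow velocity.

V = 1.29 m/s

For a circular section of diameter D = 1.08 m at depth y = 0.546 m, the central angle is θ = 2 arccos(1 − 2y/D) = 3.164 rad. Then A = (D²/8)(θ − sin θ) = 0.4645 m² and P = Dθ/2 = 1.708 m.
Hydraulic radius R = A/P = 0.4645/1.708 = 0.2719 m.
From Manning's equation, V = (1/n) R^(2/3) S^(1/2) = (1/0.013) × 0.2719^(2/3) × 0.0016^(1/2) = 1.29 m/s.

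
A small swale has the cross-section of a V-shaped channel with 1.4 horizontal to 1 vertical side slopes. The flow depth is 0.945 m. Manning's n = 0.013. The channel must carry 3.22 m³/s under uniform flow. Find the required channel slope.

For a triangular section with side slope z = 1.4: A = zy² = 1.4×0.945² = 1.25 m²; P = 2y√(1+z²) = 2×0.945×1.72 = 3.252 m.
Hydraulic radius R = A/P = 1.25/3.252 = 0.3845 m.
From Manning's equation, S = [nQ / (1 A R^(2/3))]² = [0.013 × 3.22 / (1 × 1.25 × 0.3845^(2/3))]² = 0.00401.

S = 0.00401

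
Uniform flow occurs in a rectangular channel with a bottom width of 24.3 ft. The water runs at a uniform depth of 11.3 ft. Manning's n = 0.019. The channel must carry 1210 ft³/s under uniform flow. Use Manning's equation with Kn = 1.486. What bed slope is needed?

S = 0.000301

Flow area A = b·y = 24.3 × 11.3 = 274.6 ft². Wetted perimeter P = b + 2y = 24.3 + 2×11.3 = 46.9 ft.
Hydraulic radius R = A/P = 274.6/46.9 = 5.855 ft.
From Manning's equation, S = [nQ / (1.486 A R^(2/3))]² = [0.019 × 1210 / (1.486 × 274.6 × 5.855^(2/3))]² = 0.000301.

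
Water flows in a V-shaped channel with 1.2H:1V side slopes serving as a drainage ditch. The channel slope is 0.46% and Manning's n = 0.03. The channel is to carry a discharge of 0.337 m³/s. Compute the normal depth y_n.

y_n = 0.581 m

Manning's equation rearranged: A R^(2/3) = nQ / (1·√S) = 0.03 × 0.337 / (√0.0046) = 0.1491.
At y = 0.669 m: A R^(2/3) = 0.2171 — high.
At y = 0.513 m: A R^(2/3) = 0.1069 — low.
At y = 0.581 m: A R^(2/3) = 0.149 — ≈ 0.1491.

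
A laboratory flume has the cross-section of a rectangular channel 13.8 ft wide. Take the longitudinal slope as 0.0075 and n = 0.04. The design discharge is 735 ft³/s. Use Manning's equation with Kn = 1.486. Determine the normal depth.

Manning's equation rearranged: A R^(2/3) = nQ / (1.486·√S) = 0.04 × 735 / (1.486 × √0.0075) = 228.5.
At y = 5.83 ft: A R^(2/3) = 173.3 — too small.
At y = 7.16 ft: A R^(2/3) = 228.4 — close enough.

y_n = 7.16 ft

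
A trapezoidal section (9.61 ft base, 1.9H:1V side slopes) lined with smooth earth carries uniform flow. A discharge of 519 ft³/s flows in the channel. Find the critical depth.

y_c = 3.54 ft

At critical depth, Q² T / (g A³) = 1, i.e. A³/T = Q²/g = 519²/32.2 = 8365.
At y = 3.12 ft: A³/T = 5308 — low.
At y = 4.52 ft: A³/T = 20780 — high.
At y = 3.54 ft: A³/T = 8386 — ≈ 8365.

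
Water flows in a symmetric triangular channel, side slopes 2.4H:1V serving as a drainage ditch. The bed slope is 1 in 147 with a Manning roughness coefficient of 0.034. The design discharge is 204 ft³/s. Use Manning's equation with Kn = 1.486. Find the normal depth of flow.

Manning's equation rearranged: A R^(2/3) = nQ / (1.486·√S) = 0.034 × 204 / (1.486 × √0.006803) = 56.59.
Trying y = 4.95 ft: A R^(2/3) = 102 — too large.
Trying y = 3.25 ft: A R^(2/3) = 33.22 — too small.
Trying y = 3.97 ft: A R^(2/3) = 56.64 — ≈ 56.59.

y_n = 3.97 ft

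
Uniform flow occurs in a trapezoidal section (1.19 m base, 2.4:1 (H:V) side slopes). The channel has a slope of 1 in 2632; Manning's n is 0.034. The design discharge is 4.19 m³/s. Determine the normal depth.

Manning's equation rearranged: A R^(2/3) = nQ / (1·√S) = 0.034 × 4.19 / (√0.0003799) = 7.309.
At y = 1.3 m: A R^(2/3) = 4.437 — short.
At y = 1.61 m: A R^(2/3) = 7.307 — matches.

y_n = 1.61 m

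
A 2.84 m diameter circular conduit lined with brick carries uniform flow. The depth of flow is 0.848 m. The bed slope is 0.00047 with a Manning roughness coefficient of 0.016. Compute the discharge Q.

Q = 1.33 m³/s

For a circular section of diameter D = 2.84 m at depth y = 0.848 m, the central angle is θ = 2 arccos(1 − 2y/D) = 2.312 rad. Then A = (D²/8)(θ − sin θ) = 1.588 m² and P = Dθ/2 = 3.284 m.
Hydraulic radius R = A/P = 1.588/3.284 = 0.4836 m.
Manning's equation: Q = (1/n) A R^(2/3) S^(1/2) = (1/0.016) × 1.588 × 0.4836^(2/3) × 0.00047^(1/2) = 1.33 m³/s.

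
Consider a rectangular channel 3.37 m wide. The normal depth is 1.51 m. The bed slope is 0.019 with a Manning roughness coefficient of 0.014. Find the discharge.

Flow area A = b·y = 3.37 × 1.51 = 5.089 m². Wetted perimeter P = b + 2y = 3.37 + 2×1.51 = 6.39 m.
Hydraulic radius R = A/P = 5.089/6.39 = 0.7964 m.
Manning's equation: Q = (1/n) A R^(2/3) S^(1/2) = (1/0.014) × 5.089 × 0.7964^(2/3) × 0.019^(1/2) = 43 m³/s.

Q = 43 m³/s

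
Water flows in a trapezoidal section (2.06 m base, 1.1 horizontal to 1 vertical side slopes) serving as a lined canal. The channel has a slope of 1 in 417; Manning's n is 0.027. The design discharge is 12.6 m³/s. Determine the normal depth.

Manning's equation rearranged: A R^(2/3) = nQ / (1·√S) = 0.027 × 12.6 / (√0.002398) = 6.947.
At y = 1.22 m: A R^(2/3) = 3.364 — short.
At y = 2.25 m: A R^(2/3) = 11.3 — over.
At y = 1.77 m: A R^(2/3) = 6.943 — close enough.

y_n = 1.77 m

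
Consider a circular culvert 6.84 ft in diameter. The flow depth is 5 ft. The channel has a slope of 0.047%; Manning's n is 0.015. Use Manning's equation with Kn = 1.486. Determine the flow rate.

Q = 99.8 ft³/s

For a circular section of diameter D = 6.84 ft at depth y = 5 ft, the central angle is θ = 2 arccos(1 − 2y/D) = 4.102 rad. Then A = (D²/8)(θ − sin θ) = 28.78 ft² and P = Dθ/2 = 14.03 ft.
Hydraulic radius R = A/P = 28.78/14.03 = 2.052 ft.
Manning's equation: Q = (1.486/n) A R^(2/3) S^(1/2) = (1.486/0.015) × 28.78 × 2.052^(2/3) × 0.00047^(1/2) = 99.8 ft³/s.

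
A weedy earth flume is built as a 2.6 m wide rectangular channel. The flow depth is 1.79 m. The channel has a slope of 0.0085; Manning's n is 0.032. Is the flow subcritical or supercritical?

subcritical

Flow area A = b·y = 2.6 × 1.79 = 4.654 m². Wetted perimeter P = b + 2y = 2.6 + 2×1.79 = 6.18 m.
Hydraulic radius R = A/P = 4.654/6.18 = 0.7531 m.
V = (1/n) R^(2/3) √S = (1/0.032) × 0.7531^(2/3) × √0.0085 = 2.385 m/s. Hydraulic depth D_h = A/T = 4.654/2.6 = 1.79 m.
Froude number Fr = V/√(g·D_h) = 2.385/√(9.81×1.79) = 0.569, which is less than 1, so the flow is subcritical.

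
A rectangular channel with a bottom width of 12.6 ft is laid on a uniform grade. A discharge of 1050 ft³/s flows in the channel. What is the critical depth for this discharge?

y_c = 6 ft

For a rectangular channel, critical depth y_c = (q²/g)^(1/3) where q = Q/b = 1050/12.6 = 83.33 ft²/s.
So y_c = (83.33²/32.2)^(1/3) = 6 ft.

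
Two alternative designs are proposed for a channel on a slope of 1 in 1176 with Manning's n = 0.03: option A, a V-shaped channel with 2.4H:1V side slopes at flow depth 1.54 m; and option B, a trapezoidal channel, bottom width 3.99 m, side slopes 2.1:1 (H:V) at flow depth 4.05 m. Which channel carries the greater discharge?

Channel A: For a triangular section with side slope z = 2.4: A = zy² = 2.4×1.54² = 5.692 m²; P = 2y√(1+z²) = 2×1.54×2.6 = 8.008 m. Hydraulic radius R = A/P = 5.692/8.008 = 0.7108 m. Q_A = (1/0.03)·5.692·0.7108^(2/3)·√0.0008503 = 4.406 m³/s.
Channel B: With bottom width b = 3.99 m and side slope z = 2.1: A = (b + zy)y = (3.99 + 2.1×4.05)×4.05 = 50.6 m²; P = b + 2y√(1+z²) = 3.99 + 2×4.05×2.326 = 22.83 m. Hydraulic radius R = A/P = 50.6/22.83 = 2.217 m. Q_B = (1/0.03)·50.6·2.217^(2/3)·√0.0008503 = 83.62 m³/s.
Q_A = 4.406 m³/s vs Q_B = 83.62 m³/s, so channel B carries more.

channel B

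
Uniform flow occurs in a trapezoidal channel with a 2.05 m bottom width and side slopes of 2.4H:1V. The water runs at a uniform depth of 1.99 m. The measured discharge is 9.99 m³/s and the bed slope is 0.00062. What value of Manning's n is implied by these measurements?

n = 0.036

With bottom width b = 2.05 m and side slope z = 2.4: A = (b + zy)y = (2.05 + 2.4×1.99)×1.99 = 13.58 m²; P = b + 2y√(1+z²) = 2.05 + 2×1.99×2.6 = 12.4 m.
Hydraulic radius R = A/P = 13.58/12.4 = 1.096 m.
Rearranging Manning's equation: n = (1/Q) A R^(2/3) S^(1/2) = (1/9.99) × 13.58 × 1.096^(2/3) × √0.00062 = 0.036.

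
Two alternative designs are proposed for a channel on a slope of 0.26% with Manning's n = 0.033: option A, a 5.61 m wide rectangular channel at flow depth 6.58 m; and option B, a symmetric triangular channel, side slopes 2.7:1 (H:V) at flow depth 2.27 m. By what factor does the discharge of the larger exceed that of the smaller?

Channel A: Flow area A = b·y = 5.61 × 6.58 = 36.91 m². Wetted perimeter P = b + 2y = 5.61 + 2×6.58 = 18.77 m. Hydraulic radius R = A/P = 36.91/18.77 = 1.967 m. Q_A = (1/0.033)·36.91·1.967^(2/3)·√0.0026 = 89.53 m³/s.
Channel B: For a triangular section with side slope z = 2.7: A = zy² = 2.7×2.27² = 13.91 m²; P = 2y√(1+z²) = 2×2.27×2.879 = 13.07 m. Hydraulic radius R = A/P = 13.91/13.07 = 1.064 m. Q_B = (1/0.033)·13.91·1.064^(2/3)·√0.0026 = 22.41 m³/s.
The larger discharge is 89.53 m³/s and the smaller is 22.41 m³/s; the ratio is 4.

4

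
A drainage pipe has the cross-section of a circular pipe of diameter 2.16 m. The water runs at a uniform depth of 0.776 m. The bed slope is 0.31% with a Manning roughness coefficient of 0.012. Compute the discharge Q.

For a circular section of diameter D = 2.16 m at depth y = 0.776 m, the central angle is θ = 2 arccos(1 − 2y/D) = 2.571 rad. Then A = (D²/8)(θ − sin θ) = 1.184 m² and P = Dθ/2 = 2.777 m.
Hydraulic radius R = A/P = 1.184/2.777 = 0.4265 m.
Manning's equation: Q = (1/n) A R^(2/3) S^(1/2) = (1/0.012) × 1.184 × 0.4265^(2/3) × 0.0031^(1/2) = 3.11 m³/s.

Q = 3.11 m³/s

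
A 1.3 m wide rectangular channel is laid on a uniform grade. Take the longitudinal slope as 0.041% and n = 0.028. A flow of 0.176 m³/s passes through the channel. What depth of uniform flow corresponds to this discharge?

y_n = 0.452 m

Manning's equation rearranged: A R^(2/3) = nQ / (1·√S) = 0.028 × 0.176 / (√0.00041) = 0.2434.
At y = 0.311 m: A R^(2/3) = 0.143 — short.
At y = 0.452 m: A R^(2/3) = 0.2434 — close enough.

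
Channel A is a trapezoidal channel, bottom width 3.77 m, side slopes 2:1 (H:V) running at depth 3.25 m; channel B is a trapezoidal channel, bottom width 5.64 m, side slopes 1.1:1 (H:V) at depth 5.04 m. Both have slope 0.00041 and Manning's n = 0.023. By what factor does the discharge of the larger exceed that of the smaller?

2.21

Channel A: With bottom width b = 3.77 m and side slope z = 2: A = (b + zy)y = (3.77 + 2×3.25)×3.25 = 33.38 m²; P = b + 2y√(1+z²) = 3.77 + 2×3.25×2.236 = 18.3 m. Hydraulic radius R = A/P = 33.38/18.3 = 1.823 m. Q_A = (1/0.023)·33.38·1.823^(2/3)·√0.00041 = 43.86 m³/s.
Channel B: With bottom width b = 5.64 m and side slope z = 1.1: A = (b + zy)y = (5.64 + 1.1×5.04)×5.04 = 56.37 m²; P = b + 2y√(1+z²) = 5.64 + 2×5.04×1.487 = 20.62 m. Hydraulic radius R = A/P = 56.37/20.62 = 2.733 m. Q_B = (1/0.023)·56.37·2.733^(2/3)·√0.00041 = 97 m³/s.
The larger discharge is 97 m³/s and the smaller is 43.86 m³/s; the ratio is 2.21.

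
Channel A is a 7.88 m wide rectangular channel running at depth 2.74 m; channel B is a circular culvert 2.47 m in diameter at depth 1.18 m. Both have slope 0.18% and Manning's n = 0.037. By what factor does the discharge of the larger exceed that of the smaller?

18.5

Channel A: Flow area A = b·y = 7.88 × 2.74 = 21.59 m². Wetted perimeter P = b + 2y = 7.88 + 2×2.74 = 13.36 m. Hydraulic radius R = A/P = 21.59/13.36 = 1.616 m. Q_A = (1/0.037)·21.59·1.616^(2/3)·√0.0018 = 34.1 m³/s.
Channel B: For a circular section of diameter D = 2.47 m at depth y = 1.18 m, the central angle is θ = 2 arccos(1 − 2y/D) = 3.052 rad. Then A = (D²/8)(θ − sin θ) = 2.26 m² and P = Dθ/2 = 3.77 m. Hydraulic radius R = A/P = 2.26/3.77 = 0.5995 m. Q_B = (1/0.037)·2.26·0.5995^(2/3)·√0.0018 = 1.842 m³/s.
The larger discharge is 34.1 m³/s and the smaller is 1.842 m³/s; the ratio is 18.5.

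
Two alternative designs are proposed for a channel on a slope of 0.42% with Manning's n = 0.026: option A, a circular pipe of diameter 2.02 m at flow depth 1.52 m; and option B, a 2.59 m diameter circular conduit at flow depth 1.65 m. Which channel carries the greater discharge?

Channel A: For a circular section of diameter D = 2.02 m at depth y = 1.52 m, the central angle is θ = 2 arccos(1 − 2y/D) = 4.2 rad. Then A = (D²/8)(θ − sin θ) = 2.587 m² and P = Dθ/2 = 4.242 m. Hydraulic radius R = A/P = 2.587/4.242 = 0.6098 m. Q_A = (1/0.026)·2.587·0.6098^(2/3)·√0.0042 = 4.637 m³/s.
Channel B: For a circular section of diameter D = 2.59 m at depth y = 1.65 m, the central angle is θ = 2 arccos(1 − 2y/D) = 3.697 rad. Then A = (D²/8)(θ − sin θ) = 3.542 m² and P = Dθ/2 = 4.788 m. Hydraulic radius R = A/P = 3.542/4.788 = 0.7398 m. Q_B = (1/0.026)·3.542·0.7398^(2/3)·√0.0042 = 7.222 m³/s.
Q_A = 4.637 m³/s vs Q_B = 7.222 m³/s, so channel B carries more.

channel B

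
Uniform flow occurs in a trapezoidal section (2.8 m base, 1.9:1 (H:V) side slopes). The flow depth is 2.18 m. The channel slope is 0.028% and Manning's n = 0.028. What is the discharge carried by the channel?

With bottom width b = 2.8 m and side slope z = 1.9: A = (b + zy)y = (2.8 + 1.9×2.18)×2.18 = 15.13 m²; P = b + 2y√(1+z²) = 2.8 + 2×2.18×2.147 = 12.16 m.
Hydraulic radius R = A/P = 15.13/12.16 = 1.244 m.
Manning's equation: Q = (1/n) A R^(2/3) S^(1/2) = (1/0.028) × 15.13 × 1.244^(2/3) × 0.00028^(1/2) = 10.5 m³/s.

Q = 10.5 m³/s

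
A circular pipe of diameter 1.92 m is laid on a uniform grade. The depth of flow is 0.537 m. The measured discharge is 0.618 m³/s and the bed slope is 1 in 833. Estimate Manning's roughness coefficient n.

For a circular section of diameter D = 1.92 m at depth y = 0.537 m, the central angle is θ = 2 arccos(1 − 2y/D) = 2.229 rad. Then A = (D²/8)(θ − sin θ) = 0.6626 m² and P = Dθ/2 = 2.14 m.
Hydraulic radius R = A/P = 0.6626/2.14 = 0.3096 m.
Rearranging Manning's equation: n = (1/Q) A R^(2/3) S^(1/2) = (1/0.618) × 0.6626 × 0.3096^(2/3) × √0.0012 = 0.017.

n = 0.017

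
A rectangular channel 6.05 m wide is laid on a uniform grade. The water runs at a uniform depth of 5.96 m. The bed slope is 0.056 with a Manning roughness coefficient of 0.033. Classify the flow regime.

supercritical

Flow area A = b·y = 6.05 × 5.96 = 36.06 m². Wetted perimeter P = b + 2y = 6.05 + 2×5.96 = 17.97 m.
Hydraulic radius R = A/P = 36.06/17.97 = 2.007 m.
V = (1/n) R^(2/3) √S = (1/0.033) × 2.007^(2/3) × √0.056 = 11.41 m/s. Hydraulic depth D_h = A/T = 36.06/6.05 = 5.96 m.
Froude number Fr = V/√(g·D_h) = 11.41/√(9.81×5.96) = 1.49, which is greater than 1, so the flow is supercritical.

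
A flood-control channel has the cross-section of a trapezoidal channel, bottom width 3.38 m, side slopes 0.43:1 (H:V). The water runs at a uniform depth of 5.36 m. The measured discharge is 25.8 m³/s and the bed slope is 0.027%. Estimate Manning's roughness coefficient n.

With bottom width b = 3.38 m and side slope z = 0.43: A = (b + zy)y = (3.38 + 0.43×5.36)×5.36 = 30.47 m²; P = b + 2y√(1+z²) = 3.38 + 2×5.36×1.089 = 15.05 m.
Hydraulic radius R = A/P = 30.47/15.05 = 2.025 m.
Rearranging Manning's equation: n = (1/Q) A R^(2/3) S^(1/2) = (1/25.8) × 30.47 × 2.025^(2/3) × √0.00027 = 0.0311.

n = 0.0311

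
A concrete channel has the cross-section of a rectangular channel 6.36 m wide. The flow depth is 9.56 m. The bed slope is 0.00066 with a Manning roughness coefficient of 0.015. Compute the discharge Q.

Flow area A = b·y = 6.36 × 9.56 = 60.8 m². Wetted perimeter P = b + 2y = 6.36 + 2×9.56 = 25.48 m.
Hydraulic radius R = A/P = 60.8/25.48 = 2.386 m.
Manning's equation: Q = (1/n) A R^(2/3) S^(1/2) = (1/0.015) × 60.8 × 2.386^(2/3) × 0.00066^(1/2) = 186 m³/s.

Q = 186 m³/s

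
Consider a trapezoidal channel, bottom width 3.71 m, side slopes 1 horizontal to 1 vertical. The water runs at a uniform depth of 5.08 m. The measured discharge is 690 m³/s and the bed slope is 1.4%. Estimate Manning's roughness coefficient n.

n = 0.014

With bottom width b = 3.71 m and side slope z = 1: A = (b + zy)y = (3.71 + 1×5.08)×5.08 = 44.65 m²; P = b + 2y√(1+z²) = 3.71 + 2×5.08×1.414 = 18.08 m.
Hydraulic radius R = A/P = 44.65/18.08 = 2.47 m.
Rearranging Manning's equation: n = (1/Q) A R^(2/3) S^(1/2) = (1/690) × 44.65 × 2.47^(2/3) × √0.014 = 0.014.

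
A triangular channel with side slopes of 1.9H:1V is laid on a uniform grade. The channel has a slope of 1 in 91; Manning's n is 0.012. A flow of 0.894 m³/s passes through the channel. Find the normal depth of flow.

y_n = 0.41 m

Manning's equation rearranged: A R^(2/3) = nQ / (1·√S) = 0.012 × 0.894 / (√0.01099) = 0.1023.
Trying y = 0.31 m: A R^(2/3) = 0.04856 — too small.
Trying y = 0.517 m: A R^(2/3) = 0.19 — too large.
Trying y = 0.41 m: A R^(2/3) = 0.1024 — ≈ 0.1023.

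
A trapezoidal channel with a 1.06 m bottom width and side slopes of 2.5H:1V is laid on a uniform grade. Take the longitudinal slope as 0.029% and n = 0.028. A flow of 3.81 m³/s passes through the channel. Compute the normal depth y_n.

y_n = 1.51 m

Manning's equation rearranged: A R^(2/3) = nQ / (1·√S) = 0.028 × 3.81 / (√0.00029) = 6.264.
Trying y = 1.04 m: A R^(2/3) = 2.621 — too small.
Trying y = 1.51 m: A R^(2/3) = 6.262 — matches.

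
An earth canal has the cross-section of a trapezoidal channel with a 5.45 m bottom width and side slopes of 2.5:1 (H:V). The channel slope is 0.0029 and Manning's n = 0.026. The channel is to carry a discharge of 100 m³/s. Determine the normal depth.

Manning's equation rearranged: A R^(2/3) = nQ / (1·√S) = 0.026 × 100 / (√0.0029) = 48.28.
Trying y = 3.21 m: A R^(2/3) = 66.41 — too large.
Trying y = 2.76 m: A R^(2/3) = 48.13 — close enough.

y_n = 2.76 m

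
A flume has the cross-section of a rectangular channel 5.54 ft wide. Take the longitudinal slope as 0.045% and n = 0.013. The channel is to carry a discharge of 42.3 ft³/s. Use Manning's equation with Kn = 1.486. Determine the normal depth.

Manning's equation rearranged: A R^(2/3) = nQ / (1.486·√S) = 0.013 × 42.3 / (1.486 × √0.00045) = 17.44.
At y = 3.32 ft: A R^(2/3) = 24.21 — too large.
At y = 2.59 ft: A R^(2/3) = 17.43 — matches.

y_n = 2.59 ft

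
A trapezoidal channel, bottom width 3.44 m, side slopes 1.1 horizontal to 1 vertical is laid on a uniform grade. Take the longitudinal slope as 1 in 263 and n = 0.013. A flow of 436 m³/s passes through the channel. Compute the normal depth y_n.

Manning's equation rearranged: A R^(2/3) = nQ / (1·√S) = 0.013 × 436 / (√0.003802) = 91.92.
Trying y = 4.49 m: A R^(2/3) = 64.42 — low.
Trying y = 5.3 m: A R^(2/3) = 91.92 — close enough.

y_n = 5.3 m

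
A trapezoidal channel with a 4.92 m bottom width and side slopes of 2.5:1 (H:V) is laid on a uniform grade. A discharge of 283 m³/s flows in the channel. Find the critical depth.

y_c = 3.96 m

At critical depth, Q² T / (g A³) = 1, i.e. A³/T = Q²/g = 283²/9.81 = 8164.
Trying y = 3.01 m: A³/T = 2632 — short.
Trying y = 4.96 m: A³/T = 21330 — over.
Trying y = 3.96 m: A³/T = 8177 — close enough.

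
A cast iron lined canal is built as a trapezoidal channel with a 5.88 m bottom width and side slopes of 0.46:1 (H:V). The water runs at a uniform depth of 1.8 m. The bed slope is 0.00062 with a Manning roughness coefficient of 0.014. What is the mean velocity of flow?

V = 2.04 m/s

With bottom width b = 5.88 m and side slope z = 0.46: A = (b + zy)y = (5.88 + 0.46×1.8)×1.8 = 12.07 m²; P = b + 2y√(1+z²) = 5.88 + 2×1.8×1.101 = 9.843 m.
Hydraulic radius R = A/P = 12.07/9.843 = 1.227 m.
From Manning's equation, V = (1/n) R^(2/3) S^(1/2) = (1/0.014) × 1.227^(2/3) × 0.00062^(1/2) = 2.04 m/s.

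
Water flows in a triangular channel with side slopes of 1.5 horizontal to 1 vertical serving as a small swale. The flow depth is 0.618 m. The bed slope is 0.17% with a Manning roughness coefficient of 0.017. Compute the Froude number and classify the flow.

For a triangular section with side slope z = 1.5: A = zy² = 1.5×0.618² = 0.5729 m²; P = 2y√(1+z²) = 2×0.618×1.803 = 2.228 m.
Hydraulic radius R = A/P = 0.5729/2.228 = 0.2571 m.
V = (1/n) R^(2/3) √S = (1/0.017) × 0.2571^(2/3) × √0.0017 = 0.9807 m/s. Hydraulic depth D_h = A/T = 0.5729/1.854 = 0.309 m.
Froude number Fr = V/√(g·D_h) = 0.9807/√(9.81×0.309) = 0.563, which is less than 1, so the flow is subcritical.

subcritical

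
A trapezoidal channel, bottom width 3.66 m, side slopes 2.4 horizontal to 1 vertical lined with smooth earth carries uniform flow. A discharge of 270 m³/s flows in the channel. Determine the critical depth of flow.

y_c = 4.12 m

At critical depth, Q² T / (g A³) = 1, i.e. A³/T = Q²/g = 270²/9.81 = 7431.
Try y = 3.44 m: A³/T = 3414 — low.
Try y = 4.12 m: A³/T = 7421 — ≈ 7431.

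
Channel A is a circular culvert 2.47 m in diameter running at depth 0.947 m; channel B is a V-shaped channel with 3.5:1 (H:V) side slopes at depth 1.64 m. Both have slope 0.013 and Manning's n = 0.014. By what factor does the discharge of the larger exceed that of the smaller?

Channel A: For a circular section of diameter D = 2.47 m at depth y = 0.947 m, the central angle is θ = 2 arccos(1 − 2y/D) = 2.671 rad. Then A = (D²/8)(θ − sin θ) = 1.691 m² and P = Dθ/2 = 3.299 m. Hydraulic radius R = A/P = 1.691/3.299 = 0.5126 m. Q_A = (1/0.014)·1.691·0.5126^(2/3)·√0.013 = 8.821 m³/s.
Channel B: For a triangular section with side slope z = 3.5: A = zy² = 3.5×1.64² = 9.414 m²; P = 2y√(1+z²) = 2×1.64×3.64 = 11.94 m. Hydraulic radius R = A/P = 9.414/11.94 = 0.7884 m. Q_B = (1/0.014)·9.414·0.7884^(2/3)·√0.013 = 65.43 m³/s.
The larger discharge is 65.43 m³/s and the smaller is 8.821 m³/s; the ratio is 7.42.

7.42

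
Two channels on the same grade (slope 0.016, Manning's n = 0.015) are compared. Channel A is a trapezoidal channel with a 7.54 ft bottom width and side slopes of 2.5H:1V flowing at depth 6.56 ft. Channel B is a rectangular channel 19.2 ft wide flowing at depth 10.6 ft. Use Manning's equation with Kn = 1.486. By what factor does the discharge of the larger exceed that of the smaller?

1.6

Channel A: With bottom width b = 7.54 ft and side slope z = 2.5: A = (b + zy)y = (7.54 + 2.5×6.56)×6.56 = 157 ft²; P = b + 2y√(1+z²) = 7.54 + 2×6.56×2.693 = 42.87 ft. Hydraulic radius R = A/P = 157/42.87 = 3.664 ft. Q_A = (1.486/0.015)·157·3.664^(2/3)·√0.016 = 4677 ft³/s.
Channel B: Flow area A = b·y = 19.2 × 10.6 = 203.5 ft². Wetted perimeter P = b + 2y = 19.2 + 2×10.6 = 40.4 ft. Hydraulic radius R = A/P = 203.5/40.4 = 5.038 ft. Q_B = (1.486/0.015)·203.5·5.038^(2/3)·√0.016 = 7495 ft³/s.
The larger discharge is 7495 ft³/s and the smaller is 4677 ft³/s; the ratio is 1.6.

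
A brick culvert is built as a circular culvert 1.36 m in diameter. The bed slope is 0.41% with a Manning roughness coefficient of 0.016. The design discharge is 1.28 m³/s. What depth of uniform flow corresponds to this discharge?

Manning's equation rearranged: A R^(2/3) = nQ / (1·√S) = 0.016 × 1.28 / (√0.0041) = 0.3198.
At y = 0.745 m: A R^(2/3) = 0.4118 — too large.
At y = 0.559 m: A R^(2/3) = 0.2506 — too small.
At y = 0.641 m: A R^(2/3) = 0.3197 — matches.

y_n = 0.641 m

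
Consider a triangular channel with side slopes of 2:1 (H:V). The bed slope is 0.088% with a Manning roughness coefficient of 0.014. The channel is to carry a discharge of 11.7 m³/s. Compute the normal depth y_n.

Manning's equation rearranged: A R^(2/3) = nQ / (1·√S) = 0.014 × 11.7 / (√0.00088) = 5.522.
Trying y = 1.33 m: A R^(2/3) = 2.502 — too small.
Trying y = 2.22 m: A R^(2/3) = 9.81 — too large.
Trying y = 1.79 m: A R^(2/3) = 5.525 — matches.

y_n = 1.79 m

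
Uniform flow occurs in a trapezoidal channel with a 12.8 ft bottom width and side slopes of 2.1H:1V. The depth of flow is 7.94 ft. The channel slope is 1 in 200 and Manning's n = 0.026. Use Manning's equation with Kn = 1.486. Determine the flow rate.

Q = 2660 ft³/s

With bottom width b = 12.8 ft and side slope z = 2.1: A = (b + zy)y = (12.8 + 2.1×7.94)×7.94 = 234 ft²; P = b + 2y√(1+z²) = 12.8 + 2×7.94×2.326 = 49.74 ft.
Hydraulic radius R = A/P = 234/49.74 = 4.705 ft.
Manning's equation: Q = (1.486/n) A R^(2/3) S^(1/2) = (1.486/0.026) × 234 × 4.705^(2/3) × 0.005^(1/2) = 2660 ft³/s.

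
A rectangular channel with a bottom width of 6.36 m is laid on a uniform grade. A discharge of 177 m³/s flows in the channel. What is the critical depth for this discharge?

y_c = 4.29 m

For a rectangular channel, critical depth y_c = (q²/g)^(1/3) where q = Q/b = 177/6.36 = 27.83 m²/s.
So y_c = (27.83²/9.81)^(1/3) = 4.29 m.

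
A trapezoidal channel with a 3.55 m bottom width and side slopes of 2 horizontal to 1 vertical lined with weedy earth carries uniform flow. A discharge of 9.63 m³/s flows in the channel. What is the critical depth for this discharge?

At critical depth, Q² T / (g A³) = 1, i.e. A³/T = Q²/g = 9.63²/9.81 = 9.453.
At y = 0.682 m: A³/T = 5.996 — short.
At y = 0.959 m: A³/T = 19.52 — over.
At y = 0.779 m: A³/T = 9.451 — ≈ 9.453.

y_c = 0.779 m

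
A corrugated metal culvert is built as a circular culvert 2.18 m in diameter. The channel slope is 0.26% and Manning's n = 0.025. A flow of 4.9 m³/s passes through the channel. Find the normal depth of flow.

y_n = 1.72 m

Manning's equation rearranged: A R^(2/3) = nQ / (1·√S) = 0.025 × 4.9 / (√0.0026) = 2.402.
At y = 1.44 m: A R^(2/3) = 1.927 — low.
At y = 2.03 m: A R^(2/3) = 2.678 — high.
At y = 1.72 m: A R^(2/3) = 2.401 — matches.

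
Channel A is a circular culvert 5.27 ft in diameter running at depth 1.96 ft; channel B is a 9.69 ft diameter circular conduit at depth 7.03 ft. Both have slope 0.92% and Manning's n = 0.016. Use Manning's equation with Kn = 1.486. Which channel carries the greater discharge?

channel B

Channel A: For a circular section of diameter D = 5.27 ft at depth y = 1.96 ft, the central angle is θ = 2 arccos(1 − 2y/D) = 2.623 rad. Then A = (D²/8)(θ − sin θ) = 7.388 ft² and P = Dθ/2 = 6.913 ft. Hydraulic radius R = A/P = 7.388/6.913 = 1.069 ft. Q_A = (1.486/0.016)·7.388·1.069^(2/3)·√0.0092 = 68.8 ft³/s.
Channel B: For a circular section of diameter D = 9.69 ft at depth y = 7.03 ft, the central angle is θ = 2 arccos(1 − 2y/D) = 4.077 rad. Then A = (D²/8)(θ − sin θ) = 57.3 ft² and P = Dθ/2 = 19.75 ft. Hydraulic radius R = A/P = 57.3/19.75 = 2.901 ft. Q_B = (1.486/0.016)·57.3·2.901^(2/3)·√0.0092 = 1038 ft³/s.
Q_A = 68.8 ft³/s vs Q_B = 1038 ft³/s, so channel B carries more.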